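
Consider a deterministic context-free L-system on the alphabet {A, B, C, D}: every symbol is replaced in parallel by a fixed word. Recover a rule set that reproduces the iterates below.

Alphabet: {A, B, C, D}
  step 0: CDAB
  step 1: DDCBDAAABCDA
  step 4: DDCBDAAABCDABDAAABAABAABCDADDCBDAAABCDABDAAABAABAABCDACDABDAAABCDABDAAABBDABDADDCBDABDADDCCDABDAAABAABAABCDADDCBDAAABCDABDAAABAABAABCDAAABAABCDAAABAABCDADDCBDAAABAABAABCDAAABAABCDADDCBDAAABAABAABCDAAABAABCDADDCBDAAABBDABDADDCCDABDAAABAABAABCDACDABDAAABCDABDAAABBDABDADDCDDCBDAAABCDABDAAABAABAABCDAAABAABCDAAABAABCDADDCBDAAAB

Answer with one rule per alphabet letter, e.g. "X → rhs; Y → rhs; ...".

A->AAB, B->CDA, C->DDC, D->BDA

  step 0 ⇒ step 1: CDAB ⇒ DDC·BDA·AAB·CDA
    A ↦ AAB
    B ↦ CDA
    C ↦ DDC
    D ↦ BDA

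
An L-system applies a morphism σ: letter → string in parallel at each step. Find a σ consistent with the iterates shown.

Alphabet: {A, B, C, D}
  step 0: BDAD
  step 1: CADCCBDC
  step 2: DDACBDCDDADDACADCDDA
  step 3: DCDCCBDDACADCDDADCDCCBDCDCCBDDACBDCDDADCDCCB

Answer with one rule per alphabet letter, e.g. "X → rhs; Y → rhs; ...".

  step 2 ⇒ step 3: DDACBDCDDADDACADCDDA ⇒ DC·DC·CB·DDA·CA·DC·DDA·DC·DC·CB·DC·DC·CB·DDA·CB·DC·DDA·DC·DC·CB
    A ↦ CB
    B ↦ CA
    C ↦ DDA
    D ↦ DC

A->CB, B->CA, C->DDA, D->DC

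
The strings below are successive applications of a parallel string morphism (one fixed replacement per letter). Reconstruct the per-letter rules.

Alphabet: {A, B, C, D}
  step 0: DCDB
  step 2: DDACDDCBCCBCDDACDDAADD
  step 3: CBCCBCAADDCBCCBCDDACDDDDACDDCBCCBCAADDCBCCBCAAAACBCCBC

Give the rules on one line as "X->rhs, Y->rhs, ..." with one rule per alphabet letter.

  step 2 ⇒ step 3: DDACDDCBCCBCDDACDDAADD ⇒ CBC·CBC·AA·DD·CBC·CBC·DD·AC·DD·DD·AC·DD·CBC·CBC·AA·DD·CBC·CBC·AA·AA·CBC·CBC
    A ↦ AA
    B ↦ AC
    C ↦ DD
    D ↦ CBC

A->AA, B->AC, C->DD, D->CBC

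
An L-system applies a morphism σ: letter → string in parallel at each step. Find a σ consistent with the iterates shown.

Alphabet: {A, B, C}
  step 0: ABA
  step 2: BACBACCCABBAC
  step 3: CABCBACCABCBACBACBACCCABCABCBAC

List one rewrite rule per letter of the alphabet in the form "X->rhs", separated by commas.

A->C, B->CAB, C->BAC

  step 2 ⇒ step 3: BACBACCCABBAC ⇒ CAB·C·BAC·CAB·C·BAC·BAC·BAC·C·CAB·CAB·C·BAC
    A ↦ C
    B ↦ CAB
    C ↦ BAC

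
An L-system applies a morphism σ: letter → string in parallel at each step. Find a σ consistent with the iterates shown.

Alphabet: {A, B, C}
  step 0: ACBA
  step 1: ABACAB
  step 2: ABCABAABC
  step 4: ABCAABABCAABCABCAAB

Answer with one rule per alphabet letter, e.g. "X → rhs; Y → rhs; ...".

  step 1 ⇒ step 2: ABACAB ⇒ AB·C·AB·A·AB·C
    A ↦ AB
    B ↦ C
    C ↦ A

A->AB, B->C, C->A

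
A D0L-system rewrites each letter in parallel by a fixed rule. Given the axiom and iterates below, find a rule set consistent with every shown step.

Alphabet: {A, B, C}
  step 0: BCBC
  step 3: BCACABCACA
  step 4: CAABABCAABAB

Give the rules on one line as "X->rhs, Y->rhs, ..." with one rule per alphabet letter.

A->B, B->CA, C->A

  step 3 ⇒ step 4: BCACABCACA ⇒ CA·A·B·A·B·CA·A·B·A·B
    A ↦ B
    B ↦ CA
    C ↦ A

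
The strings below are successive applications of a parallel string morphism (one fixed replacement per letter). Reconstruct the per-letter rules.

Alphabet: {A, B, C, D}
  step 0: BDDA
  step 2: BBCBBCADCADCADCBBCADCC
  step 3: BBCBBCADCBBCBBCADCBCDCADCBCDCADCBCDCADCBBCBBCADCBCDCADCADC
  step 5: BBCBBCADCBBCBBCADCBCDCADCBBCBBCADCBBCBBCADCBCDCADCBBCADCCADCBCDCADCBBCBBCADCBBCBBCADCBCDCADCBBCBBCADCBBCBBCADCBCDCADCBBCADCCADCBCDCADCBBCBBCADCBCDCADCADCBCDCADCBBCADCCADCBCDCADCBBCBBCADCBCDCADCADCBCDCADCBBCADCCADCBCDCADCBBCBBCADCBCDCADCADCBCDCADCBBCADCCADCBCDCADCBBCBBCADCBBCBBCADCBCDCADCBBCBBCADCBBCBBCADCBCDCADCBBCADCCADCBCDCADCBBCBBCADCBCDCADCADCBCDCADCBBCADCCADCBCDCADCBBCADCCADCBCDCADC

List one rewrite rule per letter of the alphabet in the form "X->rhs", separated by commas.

A->BCD, B->BBC, C->ADC, D->C

  step 2 ⇒ step 3: BBCBBCADCADCADCBBCADCC ⇒ BBC·BBC·ADC·BBC·BBC·ADC·BCD·C·ADC·BCD·C·ADC·BCD·C·ADC·BBC·BBC·ADC·BCD·C·ADC·ADC
    A ↦ BCD
    B ↦ BBC
    C ↦ ADC
    D ↦ C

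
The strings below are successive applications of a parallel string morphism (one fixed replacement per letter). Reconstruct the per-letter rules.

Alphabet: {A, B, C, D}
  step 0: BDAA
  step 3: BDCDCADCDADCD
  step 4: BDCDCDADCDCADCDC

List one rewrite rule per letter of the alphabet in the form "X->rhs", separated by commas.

  step 3 ⇒ step 4: BDCDCADCDADCD ⇒ BD·C·D·C·D·AD·C·D·C·AD·C·D·C
    A ↦ AD
    B ↦ BD
    C ↦ D
    D ↦ C

A->AD, B->BD, C->D, D->C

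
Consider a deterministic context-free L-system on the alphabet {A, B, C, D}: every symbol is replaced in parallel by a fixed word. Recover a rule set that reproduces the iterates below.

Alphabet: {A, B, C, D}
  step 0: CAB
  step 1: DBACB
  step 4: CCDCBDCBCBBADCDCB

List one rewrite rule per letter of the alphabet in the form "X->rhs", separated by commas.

  step 0 ⇒ step 1: CAB ⇒ D·BA·CB
    A ↦ BA
    B ↦ CB
    C ↦ D
    D ↦ C  (constrained at step 1)

A->BA, B->CB, C->D, D->C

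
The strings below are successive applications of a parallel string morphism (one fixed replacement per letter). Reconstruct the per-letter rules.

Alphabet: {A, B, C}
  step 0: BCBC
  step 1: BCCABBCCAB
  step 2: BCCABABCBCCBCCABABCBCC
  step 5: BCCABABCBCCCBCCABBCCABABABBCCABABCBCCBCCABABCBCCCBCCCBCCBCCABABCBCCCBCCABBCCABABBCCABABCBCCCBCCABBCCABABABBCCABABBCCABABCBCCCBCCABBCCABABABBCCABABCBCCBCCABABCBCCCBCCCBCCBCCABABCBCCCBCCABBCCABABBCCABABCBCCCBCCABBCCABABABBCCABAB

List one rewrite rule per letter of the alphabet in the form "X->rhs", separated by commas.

A->C, B->BCC, C->AB

  step 1 ⇒ step 2: BCCABBCCAB ⇒ BCC·AB·AB·C·BCC·BCC·AB·AB·C·BCC
    A ↦ C
    B ↦ BCC
    C ↦ AB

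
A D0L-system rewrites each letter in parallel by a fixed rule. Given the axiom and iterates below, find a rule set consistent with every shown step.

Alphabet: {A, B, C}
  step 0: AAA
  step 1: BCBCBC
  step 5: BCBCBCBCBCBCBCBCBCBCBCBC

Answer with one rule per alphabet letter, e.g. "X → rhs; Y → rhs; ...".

A->BC, B->A, C->A

  step 0 ⇒ step 1: AAA ⇒ BC·BC·BC
    A ↦ BC
    B ↦ A  (constrained at step 1)
    C ↦ A  (constrained at step 1)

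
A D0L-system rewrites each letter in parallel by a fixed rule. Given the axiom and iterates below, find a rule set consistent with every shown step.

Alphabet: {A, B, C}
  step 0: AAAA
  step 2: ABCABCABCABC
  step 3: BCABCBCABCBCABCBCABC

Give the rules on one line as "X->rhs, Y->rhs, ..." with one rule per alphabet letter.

A->BC, B->A, C->BC

  step 2 ⇒ step 3: ABCABCABCABC ⇒ BC·A·BC·BC·A·BC·BC·A·BC·BC·A·BC
    A ↦ BC
    B ↦ A
    C ↦ BC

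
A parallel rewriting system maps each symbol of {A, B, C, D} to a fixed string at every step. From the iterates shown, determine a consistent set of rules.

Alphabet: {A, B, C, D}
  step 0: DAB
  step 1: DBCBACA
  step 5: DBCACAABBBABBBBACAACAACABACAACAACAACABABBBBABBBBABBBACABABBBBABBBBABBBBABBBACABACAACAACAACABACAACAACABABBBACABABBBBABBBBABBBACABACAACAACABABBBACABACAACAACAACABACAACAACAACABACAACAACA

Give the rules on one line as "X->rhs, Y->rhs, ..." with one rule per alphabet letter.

  step 0 ⇒ step 1: DAB ⇒ DBC·B·ACA
    A ↦ B
    B ↦ ACA
    D ↦ DBC
    C ↦ ABB  (constrained at step 1)

A->B, B->ACA, C->ABB, D->DBC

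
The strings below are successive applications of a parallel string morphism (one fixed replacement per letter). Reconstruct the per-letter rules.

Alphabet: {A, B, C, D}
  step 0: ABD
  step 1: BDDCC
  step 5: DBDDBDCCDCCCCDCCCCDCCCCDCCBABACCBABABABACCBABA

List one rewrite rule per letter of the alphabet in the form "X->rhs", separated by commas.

  step 0 ⇒ step 1: ABD ⇒ BD·D·CC
    A ↦ BD
    B ↦ D
    D ↦ CC
    C ↦ BA  (constrained at step 1)

A->BD, B->D, C->BA, D->CC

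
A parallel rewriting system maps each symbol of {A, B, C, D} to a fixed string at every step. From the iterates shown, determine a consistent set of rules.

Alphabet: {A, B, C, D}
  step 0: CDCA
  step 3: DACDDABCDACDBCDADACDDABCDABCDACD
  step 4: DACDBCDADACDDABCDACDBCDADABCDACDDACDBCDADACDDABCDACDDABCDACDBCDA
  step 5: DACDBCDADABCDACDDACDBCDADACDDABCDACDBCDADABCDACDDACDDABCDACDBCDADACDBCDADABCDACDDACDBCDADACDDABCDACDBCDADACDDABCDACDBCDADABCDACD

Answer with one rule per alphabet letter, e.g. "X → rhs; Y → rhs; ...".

  step 4 ⇒ step 5: DACDBCDADACDDABCDACDBCDADABCDACDDACDBCDADACDDABCDACDDABCDACDBCDA ⇒ DA·CD·BC·DA·DA·BC·DA·CD·DA·CD·BC·DA·DA·CD·DA·BC·DA·CD·BC·DA·DA·BC·DA·CD·DA·CD·DA·BC·DA·CD·BC·DA·DA·CD·BC·DA·DA·BC·DA·CD·DA·CD·BC·DA·DA·CD·DA·BC·DA·CD·BC·DA·DA·CD·DA·BC·DA·CD·BC·DA·DA·BC·DA·CD
    A ↦ CD
    B ↦ DA
    C ↦ BC
    D ↦ DA

A->CD, B->DA, C->BC, D->DA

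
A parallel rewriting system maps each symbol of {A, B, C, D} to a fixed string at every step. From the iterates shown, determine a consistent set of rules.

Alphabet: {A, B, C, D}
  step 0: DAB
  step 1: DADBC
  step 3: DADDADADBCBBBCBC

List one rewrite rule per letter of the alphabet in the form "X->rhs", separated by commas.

  step 0 ⇒ step 1: DAB ⇒ DA·D·BC
    A ↦ D
    B ↦ BC
    D ↦ DA
    C ↦ BB  (constrained at step 1)

A->D, B->BC, C->BB, D->DA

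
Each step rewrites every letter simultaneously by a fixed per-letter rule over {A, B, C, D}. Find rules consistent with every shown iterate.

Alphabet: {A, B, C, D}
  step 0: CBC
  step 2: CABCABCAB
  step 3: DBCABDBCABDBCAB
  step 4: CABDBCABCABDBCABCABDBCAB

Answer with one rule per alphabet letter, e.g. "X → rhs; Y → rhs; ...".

A->C, B->AB, C->DB, D->C

  step 3 ⇒ step 4: DBCABDBCABDBCAB ⇒ C·AB·DB·C·AB·C·AB·DB·C·AB·C·AB·DB·C·AB
    A ↦ C
    B ↦ AB
    C ↦ DB
    D ↦ C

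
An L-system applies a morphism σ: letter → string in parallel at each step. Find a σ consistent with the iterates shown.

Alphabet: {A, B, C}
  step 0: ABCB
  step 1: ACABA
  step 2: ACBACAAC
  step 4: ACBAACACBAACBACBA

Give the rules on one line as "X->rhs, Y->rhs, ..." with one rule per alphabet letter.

A->AC, B->A, C->B

  step 1 ⇒ step 2: ACABA ⇒ AC·B·AC·A·AC
    A ↦ AC
    B ↦ A
    C ↦ B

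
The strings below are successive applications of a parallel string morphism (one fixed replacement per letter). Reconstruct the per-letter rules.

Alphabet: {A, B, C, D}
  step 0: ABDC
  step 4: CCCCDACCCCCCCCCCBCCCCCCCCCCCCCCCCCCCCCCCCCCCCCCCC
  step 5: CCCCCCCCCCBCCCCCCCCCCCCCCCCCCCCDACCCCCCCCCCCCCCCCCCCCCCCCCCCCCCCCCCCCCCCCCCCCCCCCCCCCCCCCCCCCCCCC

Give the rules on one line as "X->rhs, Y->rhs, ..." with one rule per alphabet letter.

A->B, B->DA, C->CC, D->CC

  step 4 ⇒ step 5: CCCCDACCCCCCCCCCBCCCCCCCCCCCCCCCCCCCCCCCCCCCCCCCC ⇒ CC·CC·CC·CC·CC·B·CC·CC·CC·CC·CC·CC·CC·CC·CC·CC·DA·CC·CC·CC·CC·CC·CC·CC·CC·CC·CC·CC·CC·CC·CC·CC·CC·CC·CC·CC·CC·CC·CC·CC·CC·CC·CC·CC·CC·CC·CC·CC·CC
    A ↦ B
    B ↦ DA
    C ↦ CC
    D ↦ CC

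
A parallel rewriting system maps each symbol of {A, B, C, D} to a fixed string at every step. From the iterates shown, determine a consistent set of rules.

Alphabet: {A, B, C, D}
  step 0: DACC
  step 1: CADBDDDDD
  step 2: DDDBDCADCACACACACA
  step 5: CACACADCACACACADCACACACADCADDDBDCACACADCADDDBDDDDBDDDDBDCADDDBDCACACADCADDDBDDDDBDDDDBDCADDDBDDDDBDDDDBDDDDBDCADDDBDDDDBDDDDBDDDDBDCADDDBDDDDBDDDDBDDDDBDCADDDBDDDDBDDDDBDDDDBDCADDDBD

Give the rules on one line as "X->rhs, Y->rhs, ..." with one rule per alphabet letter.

A->DBD, B->D, C->DD, D->CA

  step 1 ⇒ step 2: CADBDDDDD ⇒ DD·DBD·CA·D·CA·CA·CA·CA·CA
    A ↦ DBD
    B ↦ D
    C ↦ DD
    D ↦ CA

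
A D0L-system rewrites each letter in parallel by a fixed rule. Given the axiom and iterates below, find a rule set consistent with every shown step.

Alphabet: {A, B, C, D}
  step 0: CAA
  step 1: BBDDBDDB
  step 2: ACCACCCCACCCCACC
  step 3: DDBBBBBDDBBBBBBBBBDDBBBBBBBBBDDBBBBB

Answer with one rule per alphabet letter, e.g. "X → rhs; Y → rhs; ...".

  step 2 ⇒ step 3: ACCACCCCACCCCACC ⇒ DDB·BB·BB·DDB·BB·BB·BB·BB·DDB·BB·BB·BB·BB·DDB·BB·BB
    A ↦ DDB
    C ↦ BB
  step 1 ⇒ step 2: BBDDBDDB ⇒ ACC·ACC·C·C·ACC·C·C·ACC
    B ↦ ACC
  step 1 ⇒ step 2: BBDDBDDB ⇒ ACC·ACC·C·C·ACC·C·C·ACC
    D ↦ C

A->DDB, B->ACC, C->BB, D->C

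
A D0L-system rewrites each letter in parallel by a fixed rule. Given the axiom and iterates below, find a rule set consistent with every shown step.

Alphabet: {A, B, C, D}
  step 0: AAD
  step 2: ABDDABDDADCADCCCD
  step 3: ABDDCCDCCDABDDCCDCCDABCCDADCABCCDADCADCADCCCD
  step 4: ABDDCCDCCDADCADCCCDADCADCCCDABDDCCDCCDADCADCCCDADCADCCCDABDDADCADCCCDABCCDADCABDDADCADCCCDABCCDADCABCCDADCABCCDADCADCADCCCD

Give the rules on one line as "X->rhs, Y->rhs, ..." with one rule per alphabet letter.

A->AB, B->DD, C->ADC, D->CCD

  step 3 ⇒ step 4: ABDDCCDCCDABDDCCDCCDABCCDADCABCCDADCADCADCCCD ⇒ AB·DD·CCD·CCD·ADC·ADC·CCD·ADC·ADC·CCD·AB·DD·CCD·CCD·ADC·ADC·CCD·ADC·ADC·CCD·AB·DD·ADC·ADC·CCD·AB·CCD·ADC·AB·DD·ADC·ADC·CCD·AB·CCD·ADC·AB·CCD·ADC·AB·CCD·ADC·ADC·ADC·CCD
    A ↦ AB
    B ↦ DD
    C ↦ ADC
    D ↦ CCD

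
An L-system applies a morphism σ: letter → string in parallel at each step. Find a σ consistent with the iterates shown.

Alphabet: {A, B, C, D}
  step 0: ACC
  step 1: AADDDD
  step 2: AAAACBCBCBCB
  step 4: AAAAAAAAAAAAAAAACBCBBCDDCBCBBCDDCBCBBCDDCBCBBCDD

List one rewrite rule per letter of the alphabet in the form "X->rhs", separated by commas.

  step 1 ⇒ step 2: AADDDD ⇒ AA·AA·CB·CB·CB·CB
    A ↦ AA
    D ↦ CB
    B ↦ BC  (constrained at step 2)
  step 0 ⇒ step 1: ACC ⇒ AA·DD·DD
    C ↦ DD

A->AA, B->BC, C->DD, D->CB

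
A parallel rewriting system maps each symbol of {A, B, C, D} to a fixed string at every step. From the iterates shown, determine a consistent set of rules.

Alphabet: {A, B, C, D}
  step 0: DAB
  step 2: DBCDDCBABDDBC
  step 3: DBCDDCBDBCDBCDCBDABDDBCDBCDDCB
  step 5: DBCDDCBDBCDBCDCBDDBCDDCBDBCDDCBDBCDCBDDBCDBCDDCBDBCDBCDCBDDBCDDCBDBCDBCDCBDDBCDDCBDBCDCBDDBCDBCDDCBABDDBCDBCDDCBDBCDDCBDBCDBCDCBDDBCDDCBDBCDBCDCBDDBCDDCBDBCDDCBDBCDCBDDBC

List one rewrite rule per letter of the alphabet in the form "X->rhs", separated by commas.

  step 2 ⇒ step 3: DBCDDCBABDDBC ⇒ DBC·D·DCB·DBC·DBC·DCB·D·AB·D·DBC·DBC·D·DCB
    A ↦ AB
    B ↦ D
    C ↦ DCB
    D ↦ DBC

A->AB, B->D, C->DCB, D->DBC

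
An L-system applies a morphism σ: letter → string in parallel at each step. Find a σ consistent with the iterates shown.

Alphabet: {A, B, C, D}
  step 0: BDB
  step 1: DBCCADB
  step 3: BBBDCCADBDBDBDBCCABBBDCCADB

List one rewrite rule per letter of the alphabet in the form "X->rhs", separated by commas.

  step 0 ⇒ step 1: BDB ⇒ DB·CCA·DB
    B ↦ DB
    D ↦ CCA
    A ↦ BD  (constrained at step 1)
    C ↦ B  (constrained at step 1)

A->BD, B->DB, C->B, D->CCA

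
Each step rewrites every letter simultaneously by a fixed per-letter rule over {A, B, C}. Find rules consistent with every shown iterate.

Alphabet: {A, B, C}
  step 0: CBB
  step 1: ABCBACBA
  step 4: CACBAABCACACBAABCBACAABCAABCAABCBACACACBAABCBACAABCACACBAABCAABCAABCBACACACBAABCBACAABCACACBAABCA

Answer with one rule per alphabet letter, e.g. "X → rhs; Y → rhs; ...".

  step 0 ⇒ step 1: CBB ⇒ AB·CBA·CBA
    B ↦ CBA
    C ↦ AB
    A ↦ CA  (constrained at step 1)

A->CA, B->CBA, C->AB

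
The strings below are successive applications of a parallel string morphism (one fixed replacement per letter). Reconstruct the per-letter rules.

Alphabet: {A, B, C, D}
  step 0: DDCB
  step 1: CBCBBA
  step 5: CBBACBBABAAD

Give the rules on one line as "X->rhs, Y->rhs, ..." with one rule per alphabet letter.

  step 0 ⇒ step 1: DDCB ⇒ CB·CB·B·A
    B ↦ A
    C ↦ B
    D ↦ CB
    A ↦ D  (constrained at step 1)

A->D, B->A, C->B, D->CB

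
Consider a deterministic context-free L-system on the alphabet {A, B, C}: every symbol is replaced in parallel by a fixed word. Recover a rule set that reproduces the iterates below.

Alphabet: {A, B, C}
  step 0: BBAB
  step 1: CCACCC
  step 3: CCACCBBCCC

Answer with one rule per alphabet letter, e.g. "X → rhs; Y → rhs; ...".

  step 0 ⇒ step 1: BBAB ⇒ C·C·ACC·C
    A ↦ ACC
    B ↦ C
    C ↦ B  (constrained at step 1)

A->ACC, B->C, C->B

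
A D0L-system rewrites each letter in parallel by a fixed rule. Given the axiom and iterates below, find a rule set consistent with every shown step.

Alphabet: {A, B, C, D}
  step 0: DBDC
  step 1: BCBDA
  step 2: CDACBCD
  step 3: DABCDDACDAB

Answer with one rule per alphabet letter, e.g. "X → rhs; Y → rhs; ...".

  step 2 ⇒ step 3: CDACBCD ⇒ DA·B·CD·DA·C·DA·B
    A ↦ CD
    B ↦ C
    C ↦ DA
    D ↦ B

A->CD, B->C, C->DA, D->B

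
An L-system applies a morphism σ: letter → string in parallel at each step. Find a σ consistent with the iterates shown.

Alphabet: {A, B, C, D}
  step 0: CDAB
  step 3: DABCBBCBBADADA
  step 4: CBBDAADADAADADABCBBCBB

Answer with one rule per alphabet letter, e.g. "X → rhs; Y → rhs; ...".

A->B, B->DA, C->A, D->CB

  step 3 ⇒ step 4: DABCBBCBBADADA ⇒ CB·B·DA·A·DA·DA·A·DA·DA·B·CB·B·CB·B
    A ↦ B
    B ↦ DA
    C ↦ A
    D ↦ CB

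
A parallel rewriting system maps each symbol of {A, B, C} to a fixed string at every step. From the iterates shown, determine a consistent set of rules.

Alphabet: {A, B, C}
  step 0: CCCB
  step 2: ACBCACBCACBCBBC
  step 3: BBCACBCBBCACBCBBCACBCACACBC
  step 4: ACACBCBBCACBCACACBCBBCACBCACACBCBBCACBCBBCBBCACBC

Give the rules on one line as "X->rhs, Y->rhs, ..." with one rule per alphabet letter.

A->B, B->AC, C->BC

  step 3 ⇒ step 4: BBCACBCBBCACBCBBCACBCACACBC ⇒ AC·AC·BC·B·BC·AC·BC·AC·AC·BC·B·BC·AC·BC·AC·AC·BC·B·BC·AC·BC·B·BC·B·BC·AC·BC
    A ↦ B
    B ↦ AC
    C ↦ BC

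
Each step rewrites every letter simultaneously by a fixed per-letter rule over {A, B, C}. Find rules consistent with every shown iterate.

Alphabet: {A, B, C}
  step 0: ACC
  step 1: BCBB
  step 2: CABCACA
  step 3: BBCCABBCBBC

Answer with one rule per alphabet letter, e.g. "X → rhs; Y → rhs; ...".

  step 2 ⇒ step 3: CABCACA ⇒ B·BC·CA·B·BC·B·BC
    A ↦ BC
    B ↦ CA
    C ↦ B

A->BC, B->CA, C->B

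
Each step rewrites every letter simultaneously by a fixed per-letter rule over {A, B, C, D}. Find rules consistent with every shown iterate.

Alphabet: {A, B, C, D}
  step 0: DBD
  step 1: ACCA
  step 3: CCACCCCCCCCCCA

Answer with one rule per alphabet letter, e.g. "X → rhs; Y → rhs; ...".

  step 0 ⇒ step 1: DBD ⇒ A·CC·A
    B ↦ CC
    D ↦ A
    A ↦ BD  (constrained at step 1)
    C ↦ CC  (constrained at step 1)

A->BD, B->CC, C->CC, D->A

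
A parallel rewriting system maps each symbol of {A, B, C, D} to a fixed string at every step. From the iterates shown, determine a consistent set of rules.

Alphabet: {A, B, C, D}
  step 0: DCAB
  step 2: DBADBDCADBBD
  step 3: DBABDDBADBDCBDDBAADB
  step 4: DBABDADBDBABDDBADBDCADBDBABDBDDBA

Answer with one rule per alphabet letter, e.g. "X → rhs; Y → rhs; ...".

  step 3 ⇒ step 4: DBABDDBADBDCBDDBAADB ⇒ DB·A·BD·A·DB·DB·A·BD·DB·A·DB·DC·A·DB·DB·A·BD·BD·DB·A
    A ↦ BD
    B ↦ A
    C ↦ DC
    D ↦ DB

A->BD, B->A, C->DC, D->DB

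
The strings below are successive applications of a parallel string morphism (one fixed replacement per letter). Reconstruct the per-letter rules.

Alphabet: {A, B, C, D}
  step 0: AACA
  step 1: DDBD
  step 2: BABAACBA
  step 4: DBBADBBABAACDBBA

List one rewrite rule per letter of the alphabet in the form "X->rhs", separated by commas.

  step 1 ⇒ step 2: DDBD ⇒ BA·BA·AC·BA
    B ↦ AC
    D ↦ BA
  step 0 ⇒ step 1: AACA ⇒ D·D·B·D
    A ↦ D
  step 0 ⇒ step 1: AACA ⇒ D·D·B·D
    C ↦ B

A->D, B->AC, C->B, D->BA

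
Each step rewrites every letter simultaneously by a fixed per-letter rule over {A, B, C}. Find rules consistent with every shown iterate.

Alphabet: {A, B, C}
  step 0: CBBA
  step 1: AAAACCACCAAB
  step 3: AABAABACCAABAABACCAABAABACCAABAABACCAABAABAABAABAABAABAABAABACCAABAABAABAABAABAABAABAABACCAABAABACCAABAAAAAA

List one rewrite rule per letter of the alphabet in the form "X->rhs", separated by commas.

A->AAB, B->ACC, C->AAA

  step 0 ⇒ step 1: CBBA ⇒ AAA·ACC·ACC·AAB
    A ↦ AAB
    B ↦ ACC
    C ↦ AAA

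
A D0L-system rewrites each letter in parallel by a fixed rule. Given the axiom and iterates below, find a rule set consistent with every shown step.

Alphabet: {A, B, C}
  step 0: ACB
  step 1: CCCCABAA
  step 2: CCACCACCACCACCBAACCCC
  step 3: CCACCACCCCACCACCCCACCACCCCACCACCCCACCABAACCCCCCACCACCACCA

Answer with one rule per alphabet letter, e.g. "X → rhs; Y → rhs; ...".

  step 2 ⇒ step 3: CCACCACCACCACCBAACCCC ⇒ CCA·CCA·CC·CCA·CCA·CC·CCA·CCA·CC·CCA·CCA·CC·CCA·CCA·BAA·CC·CC·CCA·CCA·CCA·CCA
    A ↦ CC
    B ↦ BAA
    C ↦ CCA

A->CC, B->BAA, C->CCA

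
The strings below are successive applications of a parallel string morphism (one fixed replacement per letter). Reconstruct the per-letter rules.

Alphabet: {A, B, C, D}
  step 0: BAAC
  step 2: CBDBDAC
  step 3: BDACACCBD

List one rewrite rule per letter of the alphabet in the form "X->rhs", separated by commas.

A->C, B->A, C->BD, D->C

  step 2 ⇒ step 3: CBDBDAC ⇒ BD·A·C·A·C·C·BD
    A ↦ C
    B ↦ A
    C ↦ BD
    D ↦ C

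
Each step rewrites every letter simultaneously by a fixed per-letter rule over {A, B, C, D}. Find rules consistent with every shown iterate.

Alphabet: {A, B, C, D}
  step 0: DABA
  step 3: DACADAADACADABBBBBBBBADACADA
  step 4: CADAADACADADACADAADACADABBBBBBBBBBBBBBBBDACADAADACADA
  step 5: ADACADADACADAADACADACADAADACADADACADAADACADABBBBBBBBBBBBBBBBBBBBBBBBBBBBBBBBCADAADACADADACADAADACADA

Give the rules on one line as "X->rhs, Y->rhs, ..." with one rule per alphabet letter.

  step 4 ⇒ step 5: CADAADACADADACADAADACADABBBBBBBBBBBBBBBBDACADAADACADA ⇒ A·DA·CA·DA·DA·CA·DA·A·DA·CA·DA·CA·DA·A·DA·CA·DA·DA·CA·DA·A·DA·CA·DA·BB·BB·BB·BB·BB·BB·BB·BB·BB·BB·BB·BB·BB·BB·BB·BB·CA·DA·A·DA·CA·DA·DA·CA·DA·A·DA·CA·DA
    A ↦ DA
    B ↦ BB
    C ↦ A
    D ↦ CA

A->DA, B->BB, C->A, D->CA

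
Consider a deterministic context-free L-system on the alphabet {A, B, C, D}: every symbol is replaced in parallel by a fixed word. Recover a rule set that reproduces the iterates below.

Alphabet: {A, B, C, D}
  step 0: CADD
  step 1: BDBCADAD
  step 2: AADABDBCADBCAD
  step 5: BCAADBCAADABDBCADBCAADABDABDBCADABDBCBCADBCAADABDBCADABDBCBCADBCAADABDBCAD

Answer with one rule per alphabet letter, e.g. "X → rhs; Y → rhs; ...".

A->BC, B->A, C->BD, D->AD

  step 1 ⇒ step 2: BDBCADAD ⇒ A·AD·A·BD·BC·AD·BC·AD
    A ↦ BC
    B ↦ A
    C ↦ BD
    D ↦ AD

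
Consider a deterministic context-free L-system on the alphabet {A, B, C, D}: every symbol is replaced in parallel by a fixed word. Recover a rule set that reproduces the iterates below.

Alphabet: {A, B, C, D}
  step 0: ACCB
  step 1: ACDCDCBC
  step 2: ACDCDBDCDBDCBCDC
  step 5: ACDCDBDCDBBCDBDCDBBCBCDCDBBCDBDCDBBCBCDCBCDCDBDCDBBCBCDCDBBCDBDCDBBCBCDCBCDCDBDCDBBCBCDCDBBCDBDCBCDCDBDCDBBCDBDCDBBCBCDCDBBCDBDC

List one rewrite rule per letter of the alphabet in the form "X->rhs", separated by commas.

A->AC, B->BC, C->DC, D->DB

  step 1 ⇒ step 2: ACDCDCBC ⇒ AC·DC·DB·DC·DB·DC·BC·DC
    A ↦ AC
    B ↦ BC
    C ↦ DC
    D ↦ DB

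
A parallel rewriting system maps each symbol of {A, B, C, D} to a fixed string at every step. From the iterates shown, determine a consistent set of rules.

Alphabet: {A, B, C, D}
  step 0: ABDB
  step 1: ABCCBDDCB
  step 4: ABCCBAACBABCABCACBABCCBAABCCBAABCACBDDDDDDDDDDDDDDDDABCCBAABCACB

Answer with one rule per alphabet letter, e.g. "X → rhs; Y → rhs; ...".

A->ABC, B->CB, C->A, D->DD

  step 0 ⇒ step 1: ABDB ⇒ ABC·CB·DD·CB
    A ↦ ABC
    B ↦ CB
    D ↦ DD
    C ↦ A  (constrained at step 1)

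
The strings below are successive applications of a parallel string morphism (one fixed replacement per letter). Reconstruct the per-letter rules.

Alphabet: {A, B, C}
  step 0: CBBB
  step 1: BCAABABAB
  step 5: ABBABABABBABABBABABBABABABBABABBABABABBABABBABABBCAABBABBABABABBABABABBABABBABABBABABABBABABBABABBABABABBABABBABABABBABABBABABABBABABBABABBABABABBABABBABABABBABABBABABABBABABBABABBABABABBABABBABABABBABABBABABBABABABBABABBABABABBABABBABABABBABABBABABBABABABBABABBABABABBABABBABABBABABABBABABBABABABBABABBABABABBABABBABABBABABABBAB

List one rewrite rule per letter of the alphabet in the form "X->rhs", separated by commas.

A->ABB, B->AB, C->BCA

  step 0 ⇒ step 1: CBBB ⇒ BCA·AB·AB·AB
    B ↦ AB
    C ↦ BCA
    A ↦ ABB  (constrained at step 1)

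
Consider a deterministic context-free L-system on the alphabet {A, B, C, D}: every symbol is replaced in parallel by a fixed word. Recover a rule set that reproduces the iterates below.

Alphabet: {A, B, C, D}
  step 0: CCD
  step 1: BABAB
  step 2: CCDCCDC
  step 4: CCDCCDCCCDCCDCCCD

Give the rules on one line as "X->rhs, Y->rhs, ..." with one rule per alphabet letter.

A->CD, B->C, C->BA, D->B

  step 1 ⇒ step 2: BABAB ⇒ C·CD·C·CD·C
    A ↦ CD
    B ↦ C
  step 0 ⇒ step 1: CCD ⇒ BA·BA·B
    C ↦ BA
  step 0 ⇒ step 1: CCD ⇒ BA·BA·B
    D ↦ B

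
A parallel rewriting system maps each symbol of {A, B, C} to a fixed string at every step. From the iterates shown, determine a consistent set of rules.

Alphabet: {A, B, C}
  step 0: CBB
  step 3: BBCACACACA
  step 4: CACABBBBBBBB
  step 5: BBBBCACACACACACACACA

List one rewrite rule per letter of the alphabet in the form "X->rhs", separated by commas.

A->B, B->CA, C->B

  step 4 ⇒ step 5: CACABBBBBBBB ⇒ B·B·B·B·CA·CA·CA·CA·CA·CA·CA·CA
    A ↦ B
    B ↦ CA
    C ↦ B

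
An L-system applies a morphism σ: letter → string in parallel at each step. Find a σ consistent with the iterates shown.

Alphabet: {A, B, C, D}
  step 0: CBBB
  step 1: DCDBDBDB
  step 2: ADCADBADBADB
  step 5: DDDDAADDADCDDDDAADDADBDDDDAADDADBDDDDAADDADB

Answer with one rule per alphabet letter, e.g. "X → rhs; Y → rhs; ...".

A->DD, B->DB, C->DC, D->A

  step 1 ⇒ step 2: DCDBDBDB ⇒ A·DC·A·DB·A·DB·A·DB
    B ↦ DB
    C ↦ DC
    D ↦ A
    A ↦ DD  (constrained at step 2)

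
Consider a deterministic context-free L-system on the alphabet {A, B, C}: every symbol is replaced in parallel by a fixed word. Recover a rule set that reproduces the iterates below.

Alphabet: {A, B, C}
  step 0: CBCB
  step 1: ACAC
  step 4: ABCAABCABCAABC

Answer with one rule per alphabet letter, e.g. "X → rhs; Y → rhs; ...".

A->AB, B->C, C->A

  step 0 ⇒ step 1: CBCB ⇒ A·C·A·C
    B ↦ C
    C ↦ A
    A ↦ AB  (constrained at step 1)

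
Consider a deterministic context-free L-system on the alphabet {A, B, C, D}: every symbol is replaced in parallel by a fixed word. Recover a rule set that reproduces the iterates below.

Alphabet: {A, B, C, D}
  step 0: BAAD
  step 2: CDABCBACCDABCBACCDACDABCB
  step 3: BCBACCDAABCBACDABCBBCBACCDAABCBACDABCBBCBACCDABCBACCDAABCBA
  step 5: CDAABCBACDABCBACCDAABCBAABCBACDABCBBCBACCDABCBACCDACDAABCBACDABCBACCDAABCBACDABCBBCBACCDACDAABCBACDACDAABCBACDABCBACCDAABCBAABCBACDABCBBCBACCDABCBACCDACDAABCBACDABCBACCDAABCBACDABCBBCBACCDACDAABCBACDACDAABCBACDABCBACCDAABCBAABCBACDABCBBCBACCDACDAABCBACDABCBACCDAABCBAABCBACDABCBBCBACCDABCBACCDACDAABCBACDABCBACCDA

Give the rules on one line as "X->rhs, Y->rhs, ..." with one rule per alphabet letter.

  step 2 ⇒ step 3: CDABCBACCDABCBACCDACDABCB ⇒ BCB·AC·CDA·A·BCB·A·CDA·BCB·BCB·AC·CDA·A·BCB·A·CDA·BCB·BCB·AC·CDA·BCB·AC·CDA·A·BCB·A
    A ↦ CDA
    B ↦ A
    C ↦ BCB
    D ↦ AC

A->CDA, B->A, C->BCB, D->AC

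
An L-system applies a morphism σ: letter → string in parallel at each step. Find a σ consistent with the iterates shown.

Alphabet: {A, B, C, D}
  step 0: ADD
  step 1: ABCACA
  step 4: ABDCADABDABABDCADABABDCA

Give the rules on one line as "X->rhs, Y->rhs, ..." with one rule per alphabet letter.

A->AB, B->D, C->D, D->CA

  step 0 ⇒ step 1: ADD ⇒ AB·CA·CA
    A ↦ AB
    D ↦ CA
    B ↦ D  (constrained at step 1)
    C ↦ D  (constrained at step 1)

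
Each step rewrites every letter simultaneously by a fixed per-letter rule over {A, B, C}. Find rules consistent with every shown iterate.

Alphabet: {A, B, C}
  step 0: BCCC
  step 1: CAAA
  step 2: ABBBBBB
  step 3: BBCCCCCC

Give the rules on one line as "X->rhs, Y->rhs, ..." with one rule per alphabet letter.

  step 2 ⇒ step 3: ABBBBBB ⇒ BB·C·C·C·C·C·C
    A ↦ BB
    B ↦ C
  step 0 ⇒ step 1: BCCC ⇒ C·A·A·A
    C ↦ A

A->BB, B->C, C->A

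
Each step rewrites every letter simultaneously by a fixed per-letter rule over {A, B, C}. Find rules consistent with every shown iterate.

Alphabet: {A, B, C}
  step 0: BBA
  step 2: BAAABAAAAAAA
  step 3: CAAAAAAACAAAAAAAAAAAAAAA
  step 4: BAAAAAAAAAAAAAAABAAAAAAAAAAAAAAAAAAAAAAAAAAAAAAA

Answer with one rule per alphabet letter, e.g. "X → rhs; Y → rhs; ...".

A->AA, B->CA, C->BA

  step 3 ⇒ step 4: CAAAAAAACAAAAAAAAAAAAAAA ⇒ BA·AA·AA·AA·AA·AA·AA·AA·BA·AA·AA·AA·AA·AA·AA·AA·AA·AA·AA·AA·AA·AA·AA·AA
    A ↦ AA
    C ↦ BA
  step 2 ⇒ step 3: BAAABAAAAAAA ⇒ CA·AA·AA·AA·CA·AA·AA·AA·AA·AA·AA·AA
    B ↦ CA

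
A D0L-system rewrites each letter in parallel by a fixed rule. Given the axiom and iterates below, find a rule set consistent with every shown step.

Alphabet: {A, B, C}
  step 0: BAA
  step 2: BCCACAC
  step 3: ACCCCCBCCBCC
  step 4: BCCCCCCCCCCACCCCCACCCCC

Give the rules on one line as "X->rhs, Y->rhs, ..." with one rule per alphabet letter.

A->B, B->AC, C->CC

  step 3 ⇒ step 4: ACCCCCBCCBCC ⇒ B·CC·CC·CC·CC·CC·AC·CC·CC·AC·CC·CC
    A ↦ B
    B ↦ AC
    C ↦ CC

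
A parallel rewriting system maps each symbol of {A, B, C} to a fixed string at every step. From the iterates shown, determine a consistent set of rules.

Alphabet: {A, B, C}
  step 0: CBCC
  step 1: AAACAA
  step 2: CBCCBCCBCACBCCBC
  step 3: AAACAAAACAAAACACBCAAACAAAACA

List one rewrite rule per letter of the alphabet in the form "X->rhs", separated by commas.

A->CBC, B->AAC, C->A

  step 2 ⇒ step 3: CBCCBCCBCACBCCBC ⇒ A·AAC·A·A·AAC·A·A·AAC·A·CBC·A·AAC·A·A·AAC·A
    A ↦ CBC
    B ↦ AAC
    C ↦ A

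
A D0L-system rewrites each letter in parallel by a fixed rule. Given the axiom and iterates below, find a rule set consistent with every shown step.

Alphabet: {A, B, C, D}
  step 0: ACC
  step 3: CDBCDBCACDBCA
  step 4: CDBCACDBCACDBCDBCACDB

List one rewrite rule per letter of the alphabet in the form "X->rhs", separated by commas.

  step 3 ⇒ step 4: CDBCDBCACDBCA ⇒ CD·B·CA·CD·B·CA·CD·B·CD·B·CA·CD·B
    A ↦ B
    B ↦ CA
    C ↦ CD
    D ↦ B

A->B, B->CA, C->CD, D->B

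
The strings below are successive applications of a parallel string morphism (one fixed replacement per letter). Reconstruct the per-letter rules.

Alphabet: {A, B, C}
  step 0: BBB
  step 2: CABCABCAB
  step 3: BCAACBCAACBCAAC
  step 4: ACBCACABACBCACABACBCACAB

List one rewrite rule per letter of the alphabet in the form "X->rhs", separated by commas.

  step 3 ⇒ step 4: BCAACBCAACBCAAC ⇒ AC·B·CA·CA·B·AC·B·CA·CA·B·AC·B·CA·CA·B
    A ↦ CA
    B ↦ AC
    C ↦ B

A->CA, B->AC, C->B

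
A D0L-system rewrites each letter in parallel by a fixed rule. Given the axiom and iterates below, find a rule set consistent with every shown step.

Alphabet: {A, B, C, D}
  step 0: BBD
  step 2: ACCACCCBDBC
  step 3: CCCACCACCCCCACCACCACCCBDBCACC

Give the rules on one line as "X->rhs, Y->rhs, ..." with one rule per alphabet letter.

  step 2 ⇒ step 3: ACCACCCBDBC ⇒ CCC·ACC·ACC·CCC·ACC·ACC·ACC·C·BDB·C·ACC
    A ↦ CCC
    B ↦ C
    C ↦ ACC
    D ↦ BDB

A->CCC, B->C, C->ACC, D->BDB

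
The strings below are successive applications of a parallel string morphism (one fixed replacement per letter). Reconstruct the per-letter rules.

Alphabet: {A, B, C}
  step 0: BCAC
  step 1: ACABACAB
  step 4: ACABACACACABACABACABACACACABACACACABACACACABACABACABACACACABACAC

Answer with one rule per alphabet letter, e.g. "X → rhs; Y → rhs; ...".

  step 0 ⇒ step 1: BCAC ⇒ AC·AB·AC·AB
    A ↦ AC
    B ↦ AC
    C ↦ AB

A->AC, B->AC, C->AB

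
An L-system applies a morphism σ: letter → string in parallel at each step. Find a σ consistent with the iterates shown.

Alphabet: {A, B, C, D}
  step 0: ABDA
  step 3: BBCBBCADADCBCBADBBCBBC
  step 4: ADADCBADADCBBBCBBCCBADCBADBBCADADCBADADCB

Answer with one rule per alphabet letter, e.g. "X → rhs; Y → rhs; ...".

A->BB, B->AD, C->CB, D->C

  step 3 ⇒ step 4: BBCBBCADADCBCBADBBCBBC ⇒ AD·AD·CB·AD·AD·CB·BB·C·BB·C·CB·AD·CB·AD·BB·C·AD·AD·CB·AD·AD·CB
    A ↦ BB
    B ↦ AD
    C ↦ CB
    D ↦ C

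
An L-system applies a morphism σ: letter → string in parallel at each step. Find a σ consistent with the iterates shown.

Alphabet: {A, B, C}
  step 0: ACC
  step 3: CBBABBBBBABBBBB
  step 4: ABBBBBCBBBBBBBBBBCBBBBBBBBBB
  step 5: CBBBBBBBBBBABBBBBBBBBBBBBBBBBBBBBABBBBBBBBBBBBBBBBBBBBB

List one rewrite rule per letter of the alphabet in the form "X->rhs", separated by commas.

  step 4 ⇒ step 5: ABBBBBCBBBBBBBBBBCBBBBBBBBBB ⇒ C·BB·BB·BB·BB·BB·AB·BB·BB·BB·BB·BB·BB·BB·BB·BB·BB·AB·BB·BB·BB·BB·BB·BB·BB·BB·BB·BB
    A ↦ C
    B ↦ BB
    C ↦ AB

A->C, B->BB, C->AB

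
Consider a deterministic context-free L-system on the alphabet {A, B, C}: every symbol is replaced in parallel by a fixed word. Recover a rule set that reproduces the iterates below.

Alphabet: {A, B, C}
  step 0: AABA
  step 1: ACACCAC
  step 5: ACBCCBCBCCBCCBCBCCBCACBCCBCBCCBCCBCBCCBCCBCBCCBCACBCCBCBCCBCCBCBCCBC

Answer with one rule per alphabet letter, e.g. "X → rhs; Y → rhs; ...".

  step 0 ⇒ step 1: AABA ⇒ AC·AC·C·AC
    A ↦ AC
    B ↦ C
    C ↦ BC  (constrained at step 1)

A->AC, B->C, C->BC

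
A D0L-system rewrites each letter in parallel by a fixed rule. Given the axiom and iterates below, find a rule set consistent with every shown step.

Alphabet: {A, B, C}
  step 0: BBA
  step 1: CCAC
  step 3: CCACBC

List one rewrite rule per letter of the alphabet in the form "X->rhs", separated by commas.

  step 0 ⇒ step 1: BBA ⇒ C·C·AC
    A ↦ AC
    B ↦ C
    C ↦ B  (constrained at step 1)

A->AC, B->C, C->B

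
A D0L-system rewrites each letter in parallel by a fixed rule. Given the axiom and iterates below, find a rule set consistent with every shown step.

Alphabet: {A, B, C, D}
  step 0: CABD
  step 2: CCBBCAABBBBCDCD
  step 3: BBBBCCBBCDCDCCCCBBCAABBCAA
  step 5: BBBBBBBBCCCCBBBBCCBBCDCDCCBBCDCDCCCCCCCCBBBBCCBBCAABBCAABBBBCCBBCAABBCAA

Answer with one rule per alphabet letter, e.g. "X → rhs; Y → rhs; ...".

A->CD, B->C, C->BB, D->CAA

  step 2 ⇒ step 3: CCBBCAABBBBCDCD ⇒ BB·BB·C·C·BB·CD·CD·C·C·C·C·BB·CAA·BB·CAA
    A ↦ CD
    B ↦ C
    C ↦ BB
    D ↦ CAA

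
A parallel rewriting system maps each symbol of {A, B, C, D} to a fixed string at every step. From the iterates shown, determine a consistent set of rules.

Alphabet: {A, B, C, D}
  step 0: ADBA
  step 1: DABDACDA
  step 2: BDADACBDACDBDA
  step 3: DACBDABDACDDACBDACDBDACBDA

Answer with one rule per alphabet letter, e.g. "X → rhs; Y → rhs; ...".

A->DA, B->DAC, C->CD, D->B

  step 2 ⇒ step 3: BDADACBDACDBDA ⇒ DAC·B·DA·B·DA·CD·DAC·B·DA·CD·B·DAC·B·DA
    A ↦ DA
    B ↦ DAC
    C ↦ CD
    D ↦ B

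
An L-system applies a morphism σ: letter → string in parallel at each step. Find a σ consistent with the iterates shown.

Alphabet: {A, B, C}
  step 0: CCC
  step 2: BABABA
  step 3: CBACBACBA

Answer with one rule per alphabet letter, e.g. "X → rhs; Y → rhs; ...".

  step 2 ⇒ step 3: BABABA ⇒ C·BA·C·BA·C·BA
    A ↦ BA
    B ↦ C
    C ↦ A  (constrained at step 0)

A->BA, B->C, C->A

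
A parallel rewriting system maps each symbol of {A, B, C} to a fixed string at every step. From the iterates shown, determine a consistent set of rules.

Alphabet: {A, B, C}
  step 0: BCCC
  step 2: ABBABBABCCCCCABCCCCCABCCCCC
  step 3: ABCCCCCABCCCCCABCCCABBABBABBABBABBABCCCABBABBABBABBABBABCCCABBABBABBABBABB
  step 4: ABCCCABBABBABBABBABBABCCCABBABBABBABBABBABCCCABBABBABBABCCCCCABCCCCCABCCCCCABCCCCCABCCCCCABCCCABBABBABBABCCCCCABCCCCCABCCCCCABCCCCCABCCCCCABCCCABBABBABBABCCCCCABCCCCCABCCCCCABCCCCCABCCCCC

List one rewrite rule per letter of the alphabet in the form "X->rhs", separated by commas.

A->ABC, B->CC, C->ABB

  step 3 ⇒ step 4: ABCCCCCABCCCCCABCCCABBABBABBABBABBABCCCABBABBABBABBABBABCCCABBABBABBABBABB ⇒ ABC·CC·ABB·ABB·ABB·ABB·ABB·ABC·CC·ABB·ABB·ABB·ABB·ABB·ABC·CC·ABB·ABB·ABB·ABC·CC·CC·ABC·CC·CC·ABC·CC·CC·ABC·CC·CC·ABC·CC·CC·ABC·CC·ABB·ABB·ABB·ABC·CC·CC·ABC·CC·CC·ABC·CC·CC·ABC·CC·CC·ABC·CC·CC·ABC·CC·ABB·ABB·ABB·ABC·CC·CC·ABC·CC·CC·ABC·CC·CC·ABC·CC·CC·ABC·CC·CC
    A ↦ ABC
    B ↦ CC
    C ↦ ABB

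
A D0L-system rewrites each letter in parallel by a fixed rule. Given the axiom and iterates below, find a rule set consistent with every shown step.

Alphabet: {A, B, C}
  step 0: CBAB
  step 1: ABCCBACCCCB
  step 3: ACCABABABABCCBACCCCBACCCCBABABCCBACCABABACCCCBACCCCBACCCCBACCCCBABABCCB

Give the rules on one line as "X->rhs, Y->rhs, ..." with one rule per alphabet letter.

A->ACC, B->CCB, C->AB

  step 0 ⇒ step 1: CBAB ⇒ AB·CCB·ACC·CCB
    A ↦ ACC
    B ↦ CCB
    C ↦ AB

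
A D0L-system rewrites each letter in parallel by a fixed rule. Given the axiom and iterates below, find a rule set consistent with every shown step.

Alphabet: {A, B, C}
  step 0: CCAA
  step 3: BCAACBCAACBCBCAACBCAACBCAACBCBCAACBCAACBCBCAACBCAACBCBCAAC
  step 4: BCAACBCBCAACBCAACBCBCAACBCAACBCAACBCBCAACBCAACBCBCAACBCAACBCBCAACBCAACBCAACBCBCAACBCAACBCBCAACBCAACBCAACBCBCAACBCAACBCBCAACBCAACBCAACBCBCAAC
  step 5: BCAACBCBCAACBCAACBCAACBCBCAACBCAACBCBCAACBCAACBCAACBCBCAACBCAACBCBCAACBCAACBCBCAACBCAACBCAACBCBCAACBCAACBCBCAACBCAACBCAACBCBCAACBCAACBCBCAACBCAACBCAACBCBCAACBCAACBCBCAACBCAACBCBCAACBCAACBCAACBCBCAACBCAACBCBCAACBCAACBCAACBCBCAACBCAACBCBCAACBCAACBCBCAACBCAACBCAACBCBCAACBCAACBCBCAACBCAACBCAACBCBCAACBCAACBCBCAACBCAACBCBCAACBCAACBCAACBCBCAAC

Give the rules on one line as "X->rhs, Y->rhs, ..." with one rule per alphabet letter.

A->BC, B->BC, C->AAC

  step 4 ⇒ step 5: BCAACBCBCAACBCAACBCBCAACBCAACBCAACBCBCAACBCAACBCBCAACBCAACBCBCAACBCAACBCAACBCBCAACBCAACBCBCAACBCAACBCAACBCBCAACBCAACBCBCAACBCAACBCAACBCBCAAC ⇒ BC·AAC·BC·BC·AAC·BC·AAC·BC·AAC·BC·BC·AAC·BC·AAC·BC·BC·AAC·BC·AAC·BC·AAC·BC·BC·AAC·BC·AAC·BC·BC·AAC·BC·AAC·BC·BC·AAC·BC·AAC·BC·AAC·BC·BC·AAC·BC·AAC·BC·BC·AAC·BC·AAC·BC·AAC·BC·BC·AAC·BC·AAC·BC·BC·AAC·BC·AAC·BC·AAC·BC·BC·AAC·BC·AAC·BC·BC·AAC·BC·AAC·BC·BC·AAC·BC·AAC·BC·AAC·BC·BC·AAC·BC·AAC·BC·BC·AAC·BC·AAC·BC·AAC·BC·BC·AAC·BC·AAC·BC·BC·AAC·BC·AAC·BC·BC·AAC·BC·AAC·BC·AAC·BC·BC·AAC·BC·AAC·BC·BC·AAC·BC·AAC·BC·AAC·BC·BC·AAC·BC·AAC·BC·BC·AAC·BC·AAC·BC·BC·AAC·BC·AAC·BC·AAC·BC·BC·AAC
    A ↦ BC
    B ↦ BC
    C ↦ AAC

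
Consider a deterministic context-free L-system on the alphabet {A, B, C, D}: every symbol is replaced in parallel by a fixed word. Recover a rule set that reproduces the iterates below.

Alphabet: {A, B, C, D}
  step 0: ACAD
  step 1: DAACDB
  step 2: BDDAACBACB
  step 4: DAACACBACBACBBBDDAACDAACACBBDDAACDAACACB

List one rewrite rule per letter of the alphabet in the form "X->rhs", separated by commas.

A->D, B->ACB, C->AAC, D->B

  step 1 ⇒ step 2: DAACDB ⇒ B·D·D·AAC·B·ACB
    A ↦ D
    B ↦ ACB
    C ↦ AAC
    D ↦ B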